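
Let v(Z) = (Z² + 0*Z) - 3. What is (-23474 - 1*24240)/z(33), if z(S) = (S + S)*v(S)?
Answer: -23857/35838 ≈ -0.66569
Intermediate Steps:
v(Z) = -3 + Z² (v(Z) = (Z² + 0) - 3 = Z² - 3 = -3 + Z²)
z(S) = 2*S*(-3 + S²) (z(S) = (S + S)*(-3 + S²) = (2*S)*(-3 + S²) = 2*S*(-3 + S²))
(-23474 - 1*24240)/z(33) = (-23474 - 1*24240)/((2*33*(-3 + 33²))) = (-23474 - 24240)/((2*33*(-3 + 1089))) = -47714/(2*33*1086) = -47714/71676 = -47714*1/71676 = -23857/35838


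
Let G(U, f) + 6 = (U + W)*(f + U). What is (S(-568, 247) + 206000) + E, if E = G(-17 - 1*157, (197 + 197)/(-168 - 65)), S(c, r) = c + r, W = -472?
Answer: 74366465/233 ≈ 3.1917e+5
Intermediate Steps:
G(U, f) = -6 + (-472 + U)*(U + f) (G(U, f) = -6 + (U - 472)*(f + U) = -6 + (-472 + U)*(U + f))
E = 26443258/233 (E = -6 + (-17 - 1*157)² - 472*(-17 - 1*157) - 472*(197 + 197)/(-168 - 65) + (-17 - 1*157)*((197 + 197)/(-168 - 65)) = -6 + (-17 - 157)² - 472*(-17 - 157) - 185968/(-233) + (-17 - 157)*(394/(-233)) = -6 + (-174)² - 472*(-174) - 185968*(-1)/233 - 68556*(-1)/233 = -6 + 30276 + 82128 - 472*(-394/233) - 174*(-394/233) = -6 + 30276 + 82128 + 185968/233 + 68556/233 = 26443258/233 ≈ 1.1349e+5)
(S(-568, 247) + 206000) + E = ((-568 + 247) + 206000) + 26443258/233 = (-321 + 206000) + 26443258/233 = 205679 + 26443258/233 = 74366465/233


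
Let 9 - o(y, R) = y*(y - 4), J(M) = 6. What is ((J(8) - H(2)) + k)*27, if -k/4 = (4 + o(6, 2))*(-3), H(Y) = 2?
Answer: 432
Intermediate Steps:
o(y, R) = 9 - y*(-4 + y) (o(y, R) = 9 - y*(y - 4) = 9 - y*(-4 + y))
k = 12 (k = -4*(4 + (9 - 1*6² + 4*6))*(-3) = -4*(4 + (9 - 1*36 + 24))*(-3) = -4*(4 + (9 - 36 + 24))*(-3) = -4*(4 - 3)*(-3) = -4*(-3) = 12)
((J(8) - H(2)) + k)*27 = ((6 - 1*2) + 12)*27 = ((6 - 2) + 12)*27 = (4 + 12)*27 = 16*27 = 432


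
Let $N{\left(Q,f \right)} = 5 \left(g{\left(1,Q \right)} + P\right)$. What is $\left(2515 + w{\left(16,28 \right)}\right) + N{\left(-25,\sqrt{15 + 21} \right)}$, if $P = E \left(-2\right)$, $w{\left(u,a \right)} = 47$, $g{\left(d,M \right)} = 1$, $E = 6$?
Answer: $2507$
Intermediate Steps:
$P = -12$ ($P = 6 \left(-2\right) = -12$)
$N{\left(Q,f \right)} = -55$ ($N{\left(Q,f \right)} = 5 \left(1 - 12\right) = 5 \left(-11\right) = -55$)
$\left(2515 + w{\left(16,28 \right)}\right) + N{\left(-25,\sqrt{15 + 21} \right)} = \left(2515 + 47\right) - 55 = 2562 - 55 = 2507$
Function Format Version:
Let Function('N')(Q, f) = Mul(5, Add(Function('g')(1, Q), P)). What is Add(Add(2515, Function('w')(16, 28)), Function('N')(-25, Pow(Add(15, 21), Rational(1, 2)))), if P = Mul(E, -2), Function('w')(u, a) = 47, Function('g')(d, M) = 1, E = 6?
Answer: 2507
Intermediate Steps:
P = -12 (P = Mul(6, -2) = -12)
Function('N')(Q, f) = -55 (Function('N')(Q, f) = Mul(5, Add(1, -12)) = Mul(5, -11) = -55)
Add(Add(2515, Function('w')(16, 28)), Function('N')(-25, Pow(Add(15, 21), Rational(1, 2)))) = Add(Add(2515, 47), -55) = Add(2562, -55) = 2507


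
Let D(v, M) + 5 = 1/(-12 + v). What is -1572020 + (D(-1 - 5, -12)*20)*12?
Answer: -4719700/3 ≈ -1.5732e+6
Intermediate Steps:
D(v, M) = -5 + 1/(-12 + v)
-1572020 + (D(-1 - 5, -12)*20)*12 = -1572020 + (((61 - 5*(-1 - 5))/(-12 + (-1 - 5)))*20)*12 = -1572020 + (((61 - 5*(-6))/(-12 - 6))*20)*12 = -1572020 + (((61 + 30)/(-18))*20)*12 = -1572020 + (-1/18*91*20)*12 = -1572020 - 91/18*20*12 = -1572020 - 910/9*12 = -1572020 - 3640/3 = -4719700/3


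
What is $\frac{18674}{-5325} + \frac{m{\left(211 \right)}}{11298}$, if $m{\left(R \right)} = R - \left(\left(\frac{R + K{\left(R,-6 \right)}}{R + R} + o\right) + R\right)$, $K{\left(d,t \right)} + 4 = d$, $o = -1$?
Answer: $- \frac{7419421187}{2115691725} \approx -3.5069$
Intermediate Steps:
$K{\left(d,t \right)} = -4 + d$
$m{\left(R \right)} = 1 - \frac{-4 + 2 R}{2 R}$ ($m{\left(R \right)} = R - \left(\left(\frac{R + \left(-4 + R\right)}{R + R} - 1\right) + R\right) = R - \left(\left(\frac{-4 + 2 R}{2 R} - 1\right) + R\right) = R - \left(\left(-1 + \frac{-4 + 2 R}{2 R}\right) + R\right) = R - \left(-1 + R + \frac{-4 + 2 R}{2 R}\right) = 1 - \frac{-4 + 2 R}{2 R}$)
$\frac{18674}{-5325} + \frac{m{\left(211 \right)}}{11298} = \frac{18674}{-5325} + \frac{2 \cdot \frac{1}{211}}{11298} = 18674 \left(- \frac{1}{5325}\right) + 2 \cdot \frac{1}{211} \cdot \frac{1}{11298} = - \frac{18674}{5325} + \frac{2}{211} \cdot \frac{1}{11298} = - \frac{18674}{5325} + \frac{1}{1191939} = - \frac{7419421187}{2115691725}$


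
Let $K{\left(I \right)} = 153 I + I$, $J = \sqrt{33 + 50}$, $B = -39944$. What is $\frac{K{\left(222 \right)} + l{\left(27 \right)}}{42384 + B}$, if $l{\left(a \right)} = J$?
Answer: $\frac{8547}{610} + \frac{\sqrt{83}}{2440} \approx 14.015$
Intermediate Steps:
$J = \sqrt{83} \approx 9.1104$
$K{\left(I \right)} = 154 I$
$l{\left(a \right)} = \sqrt{83}$
$\frac{K{\left(222 \right)} + l{\left(27 \right)}}{42384 + B} = \frac{154 \cdot 222 + \sqrt{83}}{42384 - 39944} = \frac{34188 + \sqrt{83}}{2440} = \left(34188 + \sqrt{83}\right) \frac{1}{2440} = \frac{8547}{610} + \frac{\sqrt{83}}{2440}$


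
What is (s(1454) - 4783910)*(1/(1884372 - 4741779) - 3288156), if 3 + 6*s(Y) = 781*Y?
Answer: 259016857102522188277/17144442 ≈ 1.5108e+13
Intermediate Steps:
s(Y) = -1/2 + 781*Y/6 (s(Y) = -1/2 + (781*Y)/6 = -1/2 + 781*Y/6)
(s(1454) - 4783910)*(1/(1884372 - 4741779) - 3288156) = ((-1/2 + (781/6)*1454) - 4783910)*(1/(1884372 - 4741779) - 3288156) = ((-1/2 + 567787/3) - 4783910)*(1/(-2857407) - 3288156) = (1135571/6 - 4783910)*(-1/2857407 - 3288156) = -27567889/6*(-9395599971493/2857407) = 259016857102522188277/17144442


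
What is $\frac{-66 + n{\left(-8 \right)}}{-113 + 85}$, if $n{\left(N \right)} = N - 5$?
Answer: $\frac{79}{28} \approx 2.8214$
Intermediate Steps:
$n{\left(N \right)} = -5 + N$ ($n{\left(N \right)} = N - 5 = -5 + N$)
$\frac{-66 + n{\left(-8 \right)}}{-113 + 85} = \frac{-66 - 13}{-113 + 85} = \frac{-66 - 13}{-28} = \left(-79\right) \left(- \frac{1}{28}\right) = \frac{79}{28}$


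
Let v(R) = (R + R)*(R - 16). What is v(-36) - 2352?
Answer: 1392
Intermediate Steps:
v(R) = 2*R*(-16 + R) (v(R) = (2*R)*(-16 + R) = 2*R*(-16 + R))
v(-36) - 2352 = 2*(-36)*(-16 - 36) - 2352 = 2*(-36)*(-52) - 2352 = 3744 - 2352 = 1392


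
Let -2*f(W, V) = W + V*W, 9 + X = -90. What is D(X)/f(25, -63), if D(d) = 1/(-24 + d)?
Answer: -1/95325 ≈ -1.0490e-5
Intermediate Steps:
X = -99 (X = -9 - 90 = -99)
f(W, V) = -W/2 - V*W/2 (f(W, V) = -(W + V*W)/2 = -W/2 - V*W/2)
D(X)/f(25, -63) = 1/((-24 - 99)*((-1/2*25*(1 - 63)))) = 1/((-123)*((-1/2*25*(-62)))) = -1/123/775 = -1/123*1/775 = -1/95325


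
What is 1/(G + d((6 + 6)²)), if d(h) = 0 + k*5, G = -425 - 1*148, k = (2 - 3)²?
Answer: -1/568 ≈ -0.0017606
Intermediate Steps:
k = 1 (k = (-1)² = 1)
G = -573 (G = -425 - 148 = -573)
d(h) = 5 (d(h) = 0 + 1*5 = 0 + 5 = 5)
1/(G + d((6 + 6)²)) = 1/(-573 + 5) = 1/(-568) = -1/568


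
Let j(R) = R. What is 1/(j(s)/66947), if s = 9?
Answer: 66947/9 ≈ 7438.6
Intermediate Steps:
1/(j(s)/66947) = 1/(9/66947) = 66947/9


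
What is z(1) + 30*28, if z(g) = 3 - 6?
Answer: 837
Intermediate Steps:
z(g) = -3
z(1) + 30*28 = -3 + 30*28 = -3 + 840 = 837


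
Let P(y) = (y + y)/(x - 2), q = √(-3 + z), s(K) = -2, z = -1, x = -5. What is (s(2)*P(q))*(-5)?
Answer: -40*I/7 ≈ -5.7143*I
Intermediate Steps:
q = 2*I (q = √(-3 - 1) = √(-4) = 2*I ≈ 2.0*I)
P(y) = -2*y/7 (P(y) = (y + y)/(-5 - 2) = (2*y)/(-7) = (2*y)*(-⅐) = -2*y/7)
(s(2)*P(q))*(-5) = -(-4)*2*I/7*(-5) = -(-8)*I/7*(-5) = (8*I/7)*(-5) = -40*I/7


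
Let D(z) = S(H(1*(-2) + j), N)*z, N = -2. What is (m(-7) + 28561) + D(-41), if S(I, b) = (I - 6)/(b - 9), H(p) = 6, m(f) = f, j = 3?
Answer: 28554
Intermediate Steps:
S(I, b) = (-6 + I)/(-9 + b)
D(z) = 0 (D(z) = ((-6 + 6)/(-9 - 2))*z = (0/(-11))*z = (-1/11*0)*z = 0*z = 0)
(m(-7) + 28561) + D(-41) = (-7 + 28561) + 0 = 28554 + 0 = 28554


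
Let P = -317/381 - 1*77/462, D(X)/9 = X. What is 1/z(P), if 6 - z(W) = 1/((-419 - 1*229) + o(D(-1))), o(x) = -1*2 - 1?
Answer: 651/3907 ≈ 0.16662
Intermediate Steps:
D(X) = 9*X
o(x) = -3 (o(x) = -2 - 1 = -3)
P = -761/762 (P = -317*1/381 - 77*1/462 = -317/381 - ⅙ = -761/762 ≈ -0.99869)
z(W) = 3907/651 (z(W) = 6 - 1/((-419 - 1*229) - 3) = 6 - 1/((-419 - 229) - 3) = 6 - 1/(-648 - 3) = 6 - 1/(-651) = 6 - 1*(-1/651) = 6 + 1/651 = 3907/651)
1/z(P) = 1/(3907/651) = 651/3907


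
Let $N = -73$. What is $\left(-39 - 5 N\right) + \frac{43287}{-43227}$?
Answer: $\frac{4682905}{14409} \approx 325.0$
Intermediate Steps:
$\left(-39 - 5 N\right) + \frac{43287}{-43227} = \left(-39 - -365\right) + \frac{43287}{-43227} = \left(-39 + 365\right) + 43287 \left(- \frac{1}{43227}\right) = 326 - \frac{14429}{14409} = \frac{4682905}{14409}$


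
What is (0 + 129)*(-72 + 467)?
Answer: 50955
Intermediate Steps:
(0 + 129)*(-72 + 467) = 129*395 = 50955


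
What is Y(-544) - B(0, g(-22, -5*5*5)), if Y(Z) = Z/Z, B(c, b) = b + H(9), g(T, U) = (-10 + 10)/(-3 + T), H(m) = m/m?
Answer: 0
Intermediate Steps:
H(m) = 1
g(T, U) = 0 (g(T, U) = 0/(-3 + T) = 0)
B(c, b) = 1 + b (B(c, b) = b + 1 = 1 + b)
Y(Z) = 1
Y(-544) - B(0, g(-22, -5*5*5)) = 1 - (1 + 0) = 1 - 1*1 = 1 - 1 = 0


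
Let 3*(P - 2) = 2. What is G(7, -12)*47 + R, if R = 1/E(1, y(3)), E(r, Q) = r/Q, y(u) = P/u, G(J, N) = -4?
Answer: -1684/9 ≈ -187.11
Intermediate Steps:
P = 8/3 (P = 2 + (⅓)*2 = 2 + ⅔ = 8/3 ≈ 2.6667)
y(u) = 8/(3*u)
R = 8/9 (R = 1/(1/((8/3)/3)) = 1/(1/((8/3)*(⅓))) = 1/(1/(8/9)) = 1/(1*(9/8)) = 1/(9/8) = 8/9 ≈ 0.88889)
G(7, -12)*47 + R = -4*47 + 8/9 = -188 + 8/9 = -1684/9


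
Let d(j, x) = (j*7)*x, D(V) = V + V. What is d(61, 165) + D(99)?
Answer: 70653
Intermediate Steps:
D(V) = 2*V
d(j, x) = 7*j*x (d(j, x) = (7*j)*x = 7*j*x)
d(61, 165) + D(99) = 7*61*165 + 2*99 = 70455 + 198 = 70653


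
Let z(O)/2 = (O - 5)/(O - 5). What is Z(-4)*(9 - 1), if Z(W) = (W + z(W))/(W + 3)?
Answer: 16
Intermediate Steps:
z(O) = 2 (z(O) = 2*((O - 5)/(O - 5)) = 2*((-5 + O)/(-5 + O)) = 2*1 = 2)
Z(W) = (2 + W)/(3 + W) (Z(W) = (W + 2)/(W + 3) = (2 + W)/(3 + W))
Z(-4)*(9 - 1) = ((2 - 4)/(3 - 4))*(9 - 1) = (-2/(-1))*8 = -1*(-2)*8 = 2*8 = 16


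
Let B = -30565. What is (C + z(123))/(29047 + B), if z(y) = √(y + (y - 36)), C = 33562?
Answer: -16781/759 - √210/1518 ≈ -22.119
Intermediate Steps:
z(y) = √(-36 + 2*y) (z(y) = √(y + (-36 + y)) = √(-36 + 2*y))
(C + z(123))/(29047 + B) = (33562 + √(-36 + 2*123))/(29047 - 30565) = (33562 + √(-36 + 246))/(-1518) = (33562 + √210)*(-1/1518) = -16781/759 - √210/1518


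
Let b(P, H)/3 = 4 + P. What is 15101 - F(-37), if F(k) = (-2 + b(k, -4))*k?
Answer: 11364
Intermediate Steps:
b(P, H) = 12 + 3*P (b(P, H) = 3*(4 + P) = 12 + 3*P)
F(k) = k*(10 + 3*k) (F(k) = (-2 + (12 + 3*k))*k = (10 + 3*k)*k = k*(10 + 3*k))
15101 - F(-37) = 15101 - (-37)*(10 + 3*(-37)) = 15101 - (-37)*(10 - 111) = 15101 - (-37)*(-101) = 15101 - 1*3737 = 15101 - 3737 = 11364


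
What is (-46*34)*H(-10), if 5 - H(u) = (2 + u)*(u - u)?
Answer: -7820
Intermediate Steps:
H(u) = 5 (H(u) = 5 - (2 + u)*(u - u) = 5 - (2 + u)*0 = 5 - 1*0 = 5 + 0 = 5)
(-46*34)*H(-10) = -46*34*5 = -1564*5 = -7820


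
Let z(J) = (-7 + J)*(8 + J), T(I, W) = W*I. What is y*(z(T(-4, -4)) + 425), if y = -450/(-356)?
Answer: 144225/178 ≈ 810.25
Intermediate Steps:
y = 225/178 (y = -450*(-1/356) = 225/178 ≈ 1.2640)
T(I, W) = I*W
y*(z(T(-4, -4)) + 425) = 225*((-56 - 4*(-4) + (-4*(-4))²) + 425)/178 = 225*((-56 + 16 + 16²) + 425)/178 = 225*((-56 + 16 + 256) + 425)/178 = 225*(216 + 425)/178 = (225/178)*641 = 144225/178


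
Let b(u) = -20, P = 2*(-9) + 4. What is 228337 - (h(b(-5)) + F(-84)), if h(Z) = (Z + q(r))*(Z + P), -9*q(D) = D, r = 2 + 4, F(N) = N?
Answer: 683155/3 ≈ 2.2772e+5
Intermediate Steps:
r = 6
q(D) = -D/9
P = -14 (P = -18 + 4 = -14)
h(Z) = (-14 + Z)*(-⅔ + Z) (h(Z) = (Z - ⅑*6)*(Z - 14) = (Z - ⅔)*(-14 + Z) = (-⅔ + Z)*(-14 + Z) = (-14 + Z)*(-⅔ + Z))
228337 - (h(b(-5)) + F(-84)) = 228337 - ((28/3 + (-20)² - 44/3*(-20)) - 84) = 228337 - ((28/3 + 400 + 880/3) - 84) = 228337 - (2108/3 - 84) = 228337 - 1*1856/3 = 228337 - 1856/3 = 683155/3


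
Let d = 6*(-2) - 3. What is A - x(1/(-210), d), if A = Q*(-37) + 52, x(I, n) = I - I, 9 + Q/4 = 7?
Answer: 348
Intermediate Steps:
d = -15 (d = -12 - 3 = -15)
Q = -8 (Q = -36 + 4*7 = -36 + 28 = -8)
x(I, n) = 0
A = 348 (A = -8*(-37) + 52 = 296 + 52 = 348)
A - x(1/(-210), d) = 348 - 1*0 = 348 + 0 = 348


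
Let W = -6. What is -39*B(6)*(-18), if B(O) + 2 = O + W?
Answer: -1404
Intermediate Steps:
B(O) = -8 + O (B(O) = -2 + (O - 6) = -2 + (-6 + O) = -8 + O)
-39*B(6)*(-18) = -39*(-8 + 6)*(-18) = -39*(-2)*(-18) = 78*(-18) = -1404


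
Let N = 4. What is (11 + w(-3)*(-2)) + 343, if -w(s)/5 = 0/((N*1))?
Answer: 354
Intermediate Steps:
w(s) = 0 (w(s) = -0/(4*1) = -0/4 = -5*0 = 0)
(11 + w(-3)*(-2)) + 343 = (11 + 0*(-2)) + 343 = (11 + 0) + 343 = 11 + 343 = 354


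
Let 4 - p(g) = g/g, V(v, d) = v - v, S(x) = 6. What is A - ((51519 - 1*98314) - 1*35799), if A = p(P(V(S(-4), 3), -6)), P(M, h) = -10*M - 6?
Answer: 82597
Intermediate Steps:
V(v, d) = 0
P(M, h) = -6 - 10*M
p(g) = 3 (p(g) = 4 - g/g = 4 - 1*1 = 4 - 1 = 3)
A = 3
A - ((51519 - 1*98314) - 1*35799) = 3 - ((51519 - 1*98314) - 1*35799) = 3 - ((51519 - 98314) - 35799) = 3 - (-46795 - 35799) = 3 - 1*(-82594) = 3 + 82594 = 82597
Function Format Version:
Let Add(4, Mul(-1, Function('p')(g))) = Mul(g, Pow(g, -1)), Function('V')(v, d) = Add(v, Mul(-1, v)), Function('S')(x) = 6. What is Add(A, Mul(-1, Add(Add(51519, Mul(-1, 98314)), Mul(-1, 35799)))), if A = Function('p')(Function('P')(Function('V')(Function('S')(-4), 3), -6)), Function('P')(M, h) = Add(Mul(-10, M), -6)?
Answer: 82597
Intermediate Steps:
Function('V')(v, d) = 0
Function('P')(M, h) = Add(-6, Mul(-10, M))
Function('p')(g) = 3 (Function('p')(g) = Add(4, Mul(-1, Mul(g, Pow(g, -1)))) = Add(4, Mul(-1, 1)) = Add(4, -1) = 3)
A = 3
Add(A, Mul(-1, Add(Add(51519, Mul(-1, 98314)), Mul(-1, 35799)))) = Add(3, Mul(-1, Add(Add(51519, Mul(-1, 98314)), Mul(-1, 35799)))) = Add(3, Mul(-1, Add(Add(51519, -98314), -35799))) = Add(3, Mul(-1, Add(-46795, -35799))) = Add(3, Mul(-1, -82594)) = Add(3, 82594) = 82597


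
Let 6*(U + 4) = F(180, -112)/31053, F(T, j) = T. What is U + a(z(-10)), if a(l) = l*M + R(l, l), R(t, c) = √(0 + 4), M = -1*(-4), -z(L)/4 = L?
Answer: 1635468/10351 ≈ 158.00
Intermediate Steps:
z(L) = -4*L
U = -41394/10351 (U = -4 + (180/31053)/6 = -4 + (180*(1/31053))/6 = -4 + (⅙)*(60/10351) = -4 + 10/10351 = -41394/10351 ≈ -3.9990)
M = 4
R(t, c) = 2 (R(t, c) = √4 = 2)
a(l) = 2 + 4*l (a(l) = l*4 + 2 = 4*l + 2 = 2 + 4*l)
U + a(z(-10)) = -41394/10351 + (2 + 4*(-4*(-10))) = -41394/10351 + (2 + 4*40) = -41394/10351 + (2 + 160) = -41394/10351 + 162 = 1635468/10351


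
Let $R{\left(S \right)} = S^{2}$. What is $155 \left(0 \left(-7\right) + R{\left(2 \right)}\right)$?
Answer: $620$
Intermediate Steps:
$155 \left(0 \left(-7\right) + R{\left(2 \right)}\right) = 155 \left(0 \left(-7\right) + 2^{2}\right) = 155 \left(0 + 4\right) = 155 \cdot 4 = 620$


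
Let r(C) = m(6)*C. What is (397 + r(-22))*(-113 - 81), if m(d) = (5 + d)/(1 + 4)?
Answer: -338142/5 ≈ -67628.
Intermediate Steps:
m(d) = 1 + d/5 (m(d) = (5 + d)/5 = (5 + d)*(1/5) = 1 + d/5)
r(C) = 11*C/5 (r(C) = (1 + (1/5)*6)*C = (1 + 6/5)*C = 11*C/5)
(397 + r(-22))*(-113 - 81) = (397 + (11/5)*(-22))*(-113 - 81) = (397 - 242/5)*(-194) = (1743/5)*(-194) = -338142/5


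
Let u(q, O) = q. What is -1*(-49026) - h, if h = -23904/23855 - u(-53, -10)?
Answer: 1168274819/23855 ≈ 48974.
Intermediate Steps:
h = 1240411/23855 (h = -23904/23855 - 1*(-53) = -23904*1/23855 + 53 = -23904/23855 + 53 = 1240411/23855 ≈ 51.998)
-1*(-49026) - h = -1*(-49026) - 1*1240411/23855 = 49026 - 1240411/23855 = 1168274819/23855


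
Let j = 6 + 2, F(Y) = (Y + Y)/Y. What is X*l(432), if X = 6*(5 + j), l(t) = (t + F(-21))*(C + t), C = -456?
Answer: -812448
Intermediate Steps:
F(Y) = 2 (F(Y) = (2*Y)/Y = 2)
l(t) = (-456 + t)*(2 + t) (l(t) = (t + 2)*(-456 + t) = (2 + t)*(-456 + t) = (-456 + t)*(2 + t))
j = 8
X = 78 (X = 6*(5 + 8) = 6*13 = 78)
X*l(432) = 78*(-912 + 432² - 454*432) = 78*(-912 + 186624 - 196128) = 78*(-10416) = -812448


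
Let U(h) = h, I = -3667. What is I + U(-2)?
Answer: -3669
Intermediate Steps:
I + U(-2) = -3667 - 2 = -3669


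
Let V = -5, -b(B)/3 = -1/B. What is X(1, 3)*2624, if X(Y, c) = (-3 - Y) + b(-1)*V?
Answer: 28864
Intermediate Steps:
b(B) = 3/B (b(B) = -(-3)/B = 3/B)
X(Y, c) = 12 - Y (X(Y, c) = (-3 - Y) + (3/(-1))*(-5) = (-3 - Y) + (3*(-1))*(-5) = (-3 - Y) - 3*(-5) = (-3 - Y) + 15 = 12 - Y)
X(1, 3)*2624 = (12 - 1*1)*2624 = (12 - 1)*2624 = 11*2624 = 28864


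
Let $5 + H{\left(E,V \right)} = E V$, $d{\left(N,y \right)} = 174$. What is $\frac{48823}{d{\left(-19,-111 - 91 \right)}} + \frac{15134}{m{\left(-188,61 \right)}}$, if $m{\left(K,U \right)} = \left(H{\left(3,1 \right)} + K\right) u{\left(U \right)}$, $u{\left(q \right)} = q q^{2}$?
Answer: $\frac{1052778552827}{3751995930} \approx 280.59$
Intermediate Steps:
$H{\left(E,V \right)} = -5 + E V$
$u{\left(q \right)} = q^{3}$
$m{\left(K,U \right)} = U^{3} \left(-2 + K\right)$ ($m{\left(K,U \right)} = \left(\left(-5 + 3 \cdot 1\right) + K\right) U^{3} = \left(\left(-5 + 3\right) + K\right) U^{3} = \left(-2 + K\right) U^{3} = U^{3} \left(-2 + K\right)$)
$\frac{48823}{d{\left(-19,-111 - 91 \right)}} + \frac{15134}{m{\left(-188,61 \right)}} = \frac{48823}{174} + \frac{15134}{61^{3} \left(-2 - 188\right)} = 48823 \cdot \frac{1}{174} + \frac{15134}{226981 \left(-190\right)} = \frac{48823}{174} + \frac{15134}{-43126390} = \frac{48823}{174} + 15134 \left(- \frac{1}{43126390}\right) = \frac{48823}{174} - \frac{7567}{21563195} = \frac{1052778552827}{3751995930}$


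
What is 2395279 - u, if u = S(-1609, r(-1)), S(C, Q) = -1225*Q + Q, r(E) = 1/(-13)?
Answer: 31137403/13 ≈ 2.3952e+6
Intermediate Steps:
r(E) = -1/13
S(C, Q) = -1224*Q
u = 1224/13 (u = -1224*(-1/13) = 1224/13 ≈ 94.154)
2395279 - u = 2395279 - 1*1224/13 = 2395279 - 1224/13 = 31137403/13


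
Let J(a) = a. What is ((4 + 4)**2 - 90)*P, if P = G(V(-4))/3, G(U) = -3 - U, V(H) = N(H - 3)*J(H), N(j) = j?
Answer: 806/3 ≈ 268.67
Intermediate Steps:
V(H) = H*(-3 + H) (V(H) = (H - 3)*H = (-3 + H)*H = H*(-3 + H))
P = -31/3 (P = (-3 - (-4)*(-3 - 4))/3 = (-3 - (-4)*(-7))*(1/3) = (-3 - 1*28)*(1/3) = (-3 - 28)*(1/3) = -31*1/3 = -31/3 ≈ -10.333)
((4 + 4)**2 - 90)*P = ((4 + 4)**2 - 90)*(-31/3) = (8**2 - 90)*(-31/3) = (64 - 90)*(-31/3) = -26*(-31/3) = 806/3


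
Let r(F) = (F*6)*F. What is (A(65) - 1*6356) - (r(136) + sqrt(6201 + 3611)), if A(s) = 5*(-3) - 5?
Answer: -117352 - 2*sqrt(2453) ≈ -1.1745e+5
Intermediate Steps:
A(s) = -20 (A(s) = -15 - 5 = -20)
r(F) = 6*F**2 (r(F) = (6*F)*F = 6*F**2)
(A(65) - 1*6356) - (r(136) + sqrt(6201 + 3611)) = (-20 - 1*6356) - (6*136**2 + sqrt(6201 + 3611)) = (-20 - 6356) - (6*18496 + sqrt(9812)) = -6376 - (110976 + 2*sqrt(2453)) = -6376 + (-110976 - 2*sqrt(2453)) = -117352 - 2*sqrt(2453)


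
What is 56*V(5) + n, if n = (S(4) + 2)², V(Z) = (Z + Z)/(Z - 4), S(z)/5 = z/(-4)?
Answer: 569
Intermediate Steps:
S(z) = -5*z/4 (S(z) = 5*(z/(-4)) = 5*(z*(-¼)) = 5*(-z/4) = -5*z/4)
V(Z) = 2*Z/(-4 + Z) (V(Z) = (2*Z)/(-4 + Z) = 2*Z/(-4 + Z))
n = 9 (n = (-5/4*4 + 2)² = (-5 + 2)² = (-3)² = 9)
56*V(5) + n = 56*(2*5/(-4 + 5)) + 9 = 56*(2*5/1) + 9 = 56*(2*5*1) + 9 = 56*10 + 9 = 560 + 9 = 569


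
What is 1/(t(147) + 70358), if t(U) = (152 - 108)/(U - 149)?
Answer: 1/70336 ≈ 1.4217e-5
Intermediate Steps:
t(U) = 44/(-149 + U)
1/(t(147) + 70358) = 1/(44/(-149 + 147) + 70358) = 1/(44/(-2) + 70358) = 1/(44*(-½) + 70358) = 1/(-22 + 70358) = 1/70336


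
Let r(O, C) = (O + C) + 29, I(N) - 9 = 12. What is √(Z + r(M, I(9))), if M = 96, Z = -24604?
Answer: I*√24458 ≈ 156.39*I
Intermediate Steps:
I(N) = 21 (I(N) = 9 + 12 = 21)
r(O, C) = 29 + C + O (r(O, C) = (C + O) + 29 = 29 + C + O)
√(Z + r(M, I(9))) = √(-24604 + (29 + 21 + 96)) = √(-24604 + 146) = √(-24458) = I*√24458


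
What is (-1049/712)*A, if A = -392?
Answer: 51401/89 ≈ 577.54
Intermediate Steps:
(-1049/712)*A = -1049/712*(-392) = 51401/89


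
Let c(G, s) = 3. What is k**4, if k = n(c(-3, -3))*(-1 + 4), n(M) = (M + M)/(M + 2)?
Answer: 104976/625 ≈ 167.96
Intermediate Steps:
n(M) = 2*M/(2 + M) (n(M) = (2*M)/(2 + M) = 2*M/(2 + M))
k = 18/5 (k = (2*3/(2 + 3))*(-1 + 4) = (2*3/5)*3 = (2*3*(1/5))*3 = (6/5)*3 = 18/5 ≈ 3.6000)
k**4 = (18/5)**4 = 104976/625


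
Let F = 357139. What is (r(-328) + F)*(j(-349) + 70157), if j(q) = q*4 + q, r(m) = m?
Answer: 24410154132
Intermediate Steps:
j(q) = 5*q (j(q) = 4*q + q = 5*q)
(r(-328) + F)*(j(-349) + 70157) = (-328 + 357139)*(5*(-349) + 70157) = 356811*(-1745 + 70157) = 356811*68412 = 24410154132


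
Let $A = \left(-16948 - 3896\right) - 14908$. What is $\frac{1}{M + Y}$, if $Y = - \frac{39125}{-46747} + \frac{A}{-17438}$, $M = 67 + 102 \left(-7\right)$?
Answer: $- \frac{407587093}{262532068924} \approx -0.0015525$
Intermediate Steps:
$M = -647$ ($M = 67 - 714 = -647$)
$A = -35752$ ($A = \left(-16948 - 3896\right) - 14908 = -20844 - 14908 = -35752$)
$Y = \frac{1176780247}{407587093}$ ($Y = - \frac{39125}{-46747} - \frac{35752}{-17438} = \left(-39125\right) \left(- \frac{1}{46747}\right) - - \frac{17876}{8719} = \frac{39125}{46747} + \frac{17876}{8719} = \frac{1176780247}{407587093} \approx 2.8872$)
$\frac{1}{M + Y} = \frac{1}{-647 + \frac{1176780247}{407587093}} = \frac{1}{- \frac{262532068924}{407587093}} = - \frac{407587093}{262532068924}$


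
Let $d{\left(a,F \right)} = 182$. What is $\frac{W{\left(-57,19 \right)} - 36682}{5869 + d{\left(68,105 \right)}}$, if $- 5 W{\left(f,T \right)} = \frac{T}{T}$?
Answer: $- \frac{61137}{10085} \approx -6.0622$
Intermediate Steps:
$W{\left(f,T \right)} = - \frac{1}{5}$ ($W{\left(f,T \right)} = - \frac{T \frac{1}{T}}{5} = \left(- \frac{1}{5}\right) 1 = - \frac{1}{5}$)
$\frac{W{\left(-57,19 \right)} - 36682}{5869 + d{\left(68,105 \right)}} = \frac{- \frac{1}{5} - 36682}{5869 + 182} = - \frac{183411}{5 \cdot 6051} = \left(- \frac{183411}{5}\right) \frac{1}{6051} = - \frac{61137}{10085}$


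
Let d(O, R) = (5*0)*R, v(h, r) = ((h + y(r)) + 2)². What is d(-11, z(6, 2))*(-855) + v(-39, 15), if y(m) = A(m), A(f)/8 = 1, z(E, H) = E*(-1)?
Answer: 841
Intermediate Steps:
z(E, H) = -E
A(f) = 8 (A(f) = 8*1 = 8)
y(m) = 8
v(h, r) = (10 + h)² (v(h, r) = ((h + 8) + 2)² = ((8 + h) + 2)² = (10 + h)²)
d(O, R) = 0 (d(O, R) = 0*R = 0)
d(-11, z(6, 2))*(-855) + v(-39, 15) = 0*(-855) + (10 - 39)² = 0 + (-29)² = 0 + 841 = 841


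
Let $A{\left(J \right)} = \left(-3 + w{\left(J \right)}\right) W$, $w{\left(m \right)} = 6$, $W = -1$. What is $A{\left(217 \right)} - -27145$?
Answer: $27142$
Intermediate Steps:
$A{\left(J \right)} = -3$ ($A{\left(J \right)} = \left(-3 + 6\right) \left(-1\right) = 3 \left(-1\right) = -3$)
$A{\left(217 \right)} - -27145 = -3 - -27145 = -3 + 27145 = 27142$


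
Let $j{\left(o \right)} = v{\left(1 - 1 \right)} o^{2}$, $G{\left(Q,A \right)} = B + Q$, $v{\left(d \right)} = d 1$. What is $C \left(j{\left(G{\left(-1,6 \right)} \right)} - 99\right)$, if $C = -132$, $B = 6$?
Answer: $13068$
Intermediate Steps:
$v{\left(d \right)} = d$
$G{\left(Q,A \right)} = 6 + Q$
$j{\left(o \right)} = 0$ ($j{\left(o \right)} = \left(1 - 1\right) o^{2} = 0 o^{2} = 0$)
$C \left(j{\left(G{\left(-1,6 \right)} \right)} - 99\right) = - 132 \left(0 - 99\right) = \left(-132\right) \left(-99\right) = 13068$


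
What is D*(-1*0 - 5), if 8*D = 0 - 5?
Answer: 25/8 ≈ 3.1250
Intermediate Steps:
D = -5/8 (D = (0 - 5)/8 = (1/8)*(-5) = -5/8 ≈ -0.62500)
D*(-1*0 - 5) = -5*(-1*0 - 5)/8 = -5*(0 - 5)/8 = -5/8*(-5) = 25/8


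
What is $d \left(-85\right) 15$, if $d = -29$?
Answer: $36975$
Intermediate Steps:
$d \left(-85\right) 15 = \left(-29\right) \left(-85\right) 15 = 2465 \cdot 15 = 36975$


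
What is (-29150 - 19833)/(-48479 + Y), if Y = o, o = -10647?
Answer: 48983/59126 ≈ 0.82845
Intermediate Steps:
Y = -10647
(-29150 - 19833)/(-48479 + Y) = (-29150 - 19833)/(-48479 - 10647) = -48983/(-59126) = -48983*(-1/59126) = 48983/59126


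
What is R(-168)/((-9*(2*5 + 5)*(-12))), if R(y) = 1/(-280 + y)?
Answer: -1/725760 ≈ -1.3779e-6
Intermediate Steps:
R(-168)/((-9*(2*5 + 5)*(-12))) = 1/((-280 - 168)*((-9*(2*5 + 5)*(-12)))) = 1/((-448)*((-9*(10 + 5)*(-12)))) = -1/(448*(-9*15*(-12))) = -1/(448*((-135*(-12)))) = -1/448/1620 = -1/448*1/1620 = -1/725760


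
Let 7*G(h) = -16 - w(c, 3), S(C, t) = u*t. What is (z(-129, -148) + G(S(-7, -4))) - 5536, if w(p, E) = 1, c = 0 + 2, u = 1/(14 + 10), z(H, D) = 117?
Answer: -37950/7 ≈ -5421.4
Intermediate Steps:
u = 1/24 ≈ 0.041667
c = 2
S(C, t) = t/24
G(h) = -17/7 (G(h) = (-16 - 1*1)/7 = (-16 - 1)/7 = (⅐)*(-17) = -17/7)
(z(-129, -148) + G(S(-7, -4))) - 5536 = (117 - 17/7) - 5536 = 802/7 - 5536 = -37950/7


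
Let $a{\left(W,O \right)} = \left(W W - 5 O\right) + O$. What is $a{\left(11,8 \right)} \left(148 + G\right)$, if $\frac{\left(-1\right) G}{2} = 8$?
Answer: $11748$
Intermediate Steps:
$G = -16$ ($G = \left(-2\right) 8 = -16$)
$a{\left(W,O \right)} = W^{2} - 4 O$ ($a{\left(W,O \right)} = \left(W^{2} - 5 O\right) + O = W^{2} - 4 O$)
$a{\left(11,8 \right)} \left(148 + G\right) = \left(11^{2} - 32\right) \left(148 - 16\right) = \left(121 - 32\right) 132 = 89 \cdot 132 = 11748$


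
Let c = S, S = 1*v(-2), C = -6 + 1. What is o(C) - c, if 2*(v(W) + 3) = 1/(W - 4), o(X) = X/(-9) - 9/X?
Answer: 979/180 ≈ 5.4389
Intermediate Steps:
C = -5
o(X) = -9/X - X/9 (o(X) = X*(-1/9) - 9/X = -X/9 - 9/X = -9/X - X/9)
v(W) = -3 + 1/(2*(-4 + W)) (v(W) = -3 + 1/(2*(W - 4)) = -3 + 1/(2*(-4 + W)))
S = -37/12 (S = 1*((25 - 6*(-2))/(2*(-4 - 2))) = 1*((1/2)*(25 + 12)/(-6)) = 1*((1/2)*(-1/6)*37) = 1*(-37/12) = -37/12 ≈ -3.0833)
c = -37/12 ≈ -3.0833
o(C) - c = (-9/(-5) - 1/9*(-5)) - 1*(-37/12) = (-9*(-1/5) + 5/9) + 37/12 = (9/5 + 5/9) + 37/12 = 106/45 + 37/12 = 979/180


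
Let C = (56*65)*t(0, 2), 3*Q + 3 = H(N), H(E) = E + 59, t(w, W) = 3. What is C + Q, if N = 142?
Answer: 10986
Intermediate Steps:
H(E) = 59 + E
Q = 66 (Q = -1 + (59 + 142)/3 = -1 + (1/3)*201 = -1 + 67 = 66)
C = 10920 (C = (56*65)*3 = 3640*3 = 10920)
C + Q = 10920 + 66 = 10986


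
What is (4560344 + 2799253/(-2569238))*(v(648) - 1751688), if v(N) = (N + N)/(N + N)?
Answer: -2931975276772717179/367034 ≈ -7.9883e+12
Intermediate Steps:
v(N) = 1 (v(N) = (2*N)/((2*N)) = (2*N)*(1/(2*N)) = 1)
(4560344 + 2799253/(-2569238))*(v(648) - 1751688) = (4560344 + 2799253/(-2569238))*(1 - 1751688) = (4560344 + 2799253*(-1/2569238))*(-1751687) = (4560344 - 2799253/2569238)*(-1751687) = (11716606298619/2569238)*(-1751687) = -2931975276772717179/367034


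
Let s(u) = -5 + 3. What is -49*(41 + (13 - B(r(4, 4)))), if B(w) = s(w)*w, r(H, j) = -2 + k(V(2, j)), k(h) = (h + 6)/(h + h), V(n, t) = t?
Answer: -5145/2 ≈ -2572.5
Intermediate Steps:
k(h) = (6 + h)/(2*h) (k(h) = (6 + h)/((2*h)) = (6 + h)*(1/(2*h)) = (6 + h)/(2*h))
s(u) = -2
r(H, j) = -2 + (6 + j)/(2*j)
B(w) = -2*w
-49*(41 + (13 - B(r(4, 4)))) = -49*(41 + (13 - (-2)*(-3/2 + 3/4))) = -49*(41 + (13 - (-2)*(-3)/4)) = -49*(41 + (13 - 1*3/2)) = -49*(41 + (13 - 3/2)) = -49*(41 + 23/2) = -49*105/2 = -5145/2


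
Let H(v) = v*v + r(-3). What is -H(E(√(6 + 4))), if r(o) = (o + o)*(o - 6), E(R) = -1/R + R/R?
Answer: -551/10 + √10/5 ≈ -54.468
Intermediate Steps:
E(R) = 1 - 1/R (E(R) = -1/R + 1 = 1 - 1/R)
r(o) = 2*o*(-6 + o) (r(o) = (2*o)*(-6 + o) = 2*o*(-6 + o))
H(v) = 54 + v² (H(v) = v*v + 2*(-3)*(-6 - 3) = v² + 2*(-3)*(-9) = v² + 54 = 54 + v²)
-H(E(√(6 + 4))) = -(54 + ((-1 + √(6 + 4))/(√(6 + 4)))²) = -(54 + ((-1 + √10)/(√10))²) = -(54 + ((√10/10)*(-1 + √10))²) = -(54 + (√10*(-1 + √10)/10)²) = -(54 + (-1 + √10)²/10) = -54 - (-1 + √10)²/10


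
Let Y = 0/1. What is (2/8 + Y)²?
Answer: 1/16 ≈ 0.062500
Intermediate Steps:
Y = 0 (Y = 0*1 = 0)
(2/8 + Y)² = (2/8 + 0)² = (2*(⅛) + 0)² = (¼ + 0)² = (¼)² = 1/16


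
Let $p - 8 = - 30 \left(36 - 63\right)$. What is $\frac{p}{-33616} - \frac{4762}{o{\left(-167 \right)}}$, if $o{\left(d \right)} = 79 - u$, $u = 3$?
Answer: $- \frac{20017695}{319352} \approx -62.682$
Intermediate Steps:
$p = 818$ ($p = 8 - 30 \left(36 - 63\right) = 8 - -810 = 8 + 810 = 818$)
$o{\left(d \right)} = 76$ ($o{\left(d \right)} = 79 - 3 = 76$)
$\frac{p}{-33616} - \frac{4762}{o{\left(-167 \right)}} = \frac{818}{-33616} - \frac{4762}{76} = 818 \left(- \frac{1}{33616}\right) - \frac{2381}{38} = - \frac{409}{16808} - \frac{2381}{38} = - \frac{20017695}{319352}$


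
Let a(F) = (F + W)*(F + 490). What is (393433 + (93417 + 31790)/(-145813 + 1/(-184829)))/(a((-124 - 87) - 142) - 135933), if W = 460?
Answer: -10603181506402871/3268391417385972 ≈ -3.2442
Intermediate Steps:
a(F) = (460 + F)*(490 + F) (a(F) = (F + 460)*(F + 490) = (460 + F)*(490 + F))
(393433 + (93417 + 31790)/(-145813 + 1/(-184829)))/(a((-124 - 87) - 142) - 135933) = (393433 + (93417 + 31790)/(-145813 + 1/(-184829)))/((225400 + ((-124 - 87) - 142)² + 950*((-124 - 87) - 142)) - 135933) = (393433 + 125207/(-145813 - 1/184829))/((225400 + (-211 - 142)² + 950*(-211 - 142)) - 135933) = (393433 + 125207/(-26950470978/184829))/((225400 + (-353)² + 950*(-353)) - 135933) = (393433 + 125207*(-184829/26950470978))/((225400 + 124609 - 335350) - 135933) = (393433 - 23141884603/26950470978)/(14659 - 135933) = (10603181506402871/26950470978)/(-121274) = (10603181506402871/26950470978)*(-1/121274) = -10603181506402871/3268391417385972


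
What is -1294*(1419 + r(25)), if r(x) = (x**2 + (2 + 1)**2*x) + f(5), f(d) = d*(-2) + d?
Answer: -2929616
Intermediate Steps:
f(d) = -d (f(d) = -2*d + d = -d)
r(x) = -5 + x**2 + 9*x (r(x) = (x**2 + (2 + 1)**2*x) - 1*5 = (x**2 + 3**2*x) - 5 = (x**2 + 9*x) - 5 = -5 + x**2 + 9*x)
-1294*(1419 + r(25)) = -1294*(1419 + (-5 + 25**2 + 9*25)) = -1294*(1419 + (-5 + 625 + 225)) = -1294*(1419 + 845) = -1294*2264 = -2929616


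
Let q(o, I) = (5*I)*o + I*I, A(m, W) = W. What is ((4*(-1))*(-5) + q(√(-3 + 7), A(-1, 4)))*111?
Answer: 8436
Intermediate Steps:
q(o, I) = I² + 5*I*o (q(o, I) = 5*I*o + I² = I² + 5*I*o)
((4*(-1))*(-5) + q(√(-3 + 7), A(-1, 4)))*111 = ((4*(-1))*(-5) + 4*(4 + 5*√(-3 + 7)))*111 = (-4*(-5) + 4*(4 + 5*√4))*111 = (20 + 4*(4 + 5*2))*111 = (20 + 4*(4 + 10))*111 = (20 + 4*14)*111 = (20 + 56)*111 = 76*111 = 8436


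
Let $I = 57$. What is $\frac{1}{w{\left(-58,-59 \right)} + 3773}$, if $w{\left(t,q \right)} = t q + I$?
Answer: $\frac{1}{7252} \approx 0.00013789$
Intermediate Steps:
$w{\left(t,q \right)} = 57 + q t$ ($w{\left(t,q \right)} = t q + 57 = q t + 57 = 57 + q t$)
$\frac{1}{w{\left(-58,-59 \right)} + 3773} = \frac{1}{\left(57 - -3422\right) + 3773} = \frac{1}{\left(57 + 3422\right) + 3773} = \frac{1}{3479 + 3773} = \frac{1}{7252}$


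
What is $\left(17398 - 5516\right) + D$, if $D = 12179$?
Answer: $24061$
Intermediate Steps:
$\left(17398 - 5516\right) + D = \left(17398 - 5516\right) + 12179 = 11882 + 12179 = 24061$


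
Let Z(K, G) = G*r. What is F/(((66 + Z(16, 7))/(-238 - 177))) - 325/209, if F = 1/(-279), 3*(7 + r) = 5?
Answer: -2512615/1671582 ≈ -1.5031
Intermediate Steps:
r = -16/3 (r = -7 + (⅓)*5 = -7 + 5/3 = -16/3 ≈ -5.3333)
Z(K, G) = -16*G/3 (Z(K, G) = G*(-16/3) = -16*G/3)
F = -1/279 ≈ -0.0035842
F/(((66 + Z(16, 7))/(-238 - 177))) - 325/209 = -(-238 - 177)/(66 - 16/3*7)/279 - 325/209 = -(-415/(66 - 112/3))/279 - 325*1/209 = -1/(279*((86/3)*(-1/415))) - 325/209 = -1/(279*(-86/1245)) - 325/209 = -1/279*(-1245/86) - 325/209 = 415/7998 - 325/209 = -2512615/1671582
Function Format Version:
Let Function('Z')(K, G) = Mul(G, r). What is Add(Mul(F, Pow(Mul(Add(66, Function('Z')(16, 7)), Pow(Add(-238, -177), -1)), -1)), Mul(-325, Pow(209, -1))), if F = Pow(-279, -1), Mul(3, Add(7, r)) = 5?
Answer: Rational(-2512615, 1671582) ≈ -1.5031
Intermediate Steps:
r = Rational(-16, 3) (r = Add(-7, Mul(Rational(1, 3), 5)) = Add(-7, Rational(5, 3)) = Rational(-16, 3) ≈ -5.3333)
Function('Z')(K, G) = Mul(Rational(-16, 3), G) (Function('Z')(K, G) = Mul(G, Rational(-16, 3)) = Mul(Rational(-16, 3), G))
F = Rational(-1, 279) ≈ -0.0035842
Add(Mul(F, Pow(Mul(Add(66, Function('Z')(16, 7)), Pow(Add(-238, -177), -1)), -1)), Mul(-325, Pow(209, -1))) = Add(Mul(Rational(-1, 279), Pow(Mul(Add(66, Mul(Rational(-16, 3), 7)), Pow(Add(-238, -177), -1)), -1)), Mul(-325, Pow(209, -1))) = Add(Mul(Rational(-1, 279), Pow(Mul(Add(66, Rational(-112, 3)), Pow(-415, -1)), -1)), Mul(-325, Rational(1, 209))) = Add(Mul(Rational(-1, 279), Pow(Mul(Rational(86, 3), Rational(-1, 415)), -1)), Rational(-325, 209)) = Add(Mul(Rational(-1, 279), Pow(Rational(-86, 1245), -1)), Rational(-325, 209)) = Add(Mul(Rational(-1, 279), Rational(-1245, 86)), Rational(-325, 209)) = Add(Rational(415, 7998), Rational(-325, 209)) = Rational(-2512615, 1671582)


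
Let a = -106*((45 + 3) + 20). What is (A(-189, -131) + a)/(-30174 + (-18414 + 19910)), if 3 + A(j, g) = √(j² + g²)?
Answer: 7211/28678 - √52882/28678 ≈ 0.24343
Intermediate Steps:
a = -7208 (a = -106*(48 + 20) = -106*68 = -7208)
A(j, g) = -3 + √(g² + j²) (A(j, g) = -3 + √(j² + g²) = -3 + √(g² + j²))
(A(-189, -131) + a)/(-30174 + (-18414 + 19910)) = ((-3 + √((-131)² + (-189)²)) - 7208)/(-30174 + (-18414 + 19910)) = ((-3 + √(17161 + 35721)) - 7208)/(-30174 + 1496) = ((-3 + √52882) - 7208)/(-28678) = (-7211 + √52882)*(-1/28678) = 7211/28678 - √52882/28678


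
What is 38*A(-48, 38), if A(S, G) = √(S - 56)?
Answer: 76*I*√26 ≈ 387.53*I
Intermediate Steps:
A(S, G) = √(-56 + S)
38*A(-48, 38) = 38*√(-56 - 48) = 38*√(-104) = 38*(2*I*√26) = 76*I*√26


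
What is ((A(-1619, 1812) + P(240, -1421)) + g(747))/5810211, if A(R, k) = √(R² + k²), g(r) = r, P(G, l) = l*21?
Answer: -9698/1936737 + √5904505/5810211 ≈ -0.0045892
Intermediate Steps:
P(G, l) = 21*l
((A(-1619, 1812) + P(240, -1421)) + g(747))/5810211 = ((√((-1619)² + 1812²) + 21*(-1421)) + 747)/5810211 = ((√(2621161 + 3283344) - 29841) + 747)*(1/5810211) = ((√5904505 - 29841) + 747)*(1/5810211) = ((-29841 + √5904505) + 747)*(1/5810211) = (-29094 + √5904505)*(1/5810211) = -9698/1936737 + √5904505/5810211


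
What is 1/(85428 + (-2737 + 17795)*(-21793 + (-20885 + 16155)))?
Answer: -1/399297906 ≈ -2.5044e-9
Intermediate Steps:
1/(85428 + (-2737 + 17795)*(-21793 + (-20885 + 16155))) = 1/(85428 + 15058*(-21793 - 4730)) = 1/(85428 + 15058*(-26523)) = 1/(85428 - 399383334) = 1/(-399297906) = -1/399297906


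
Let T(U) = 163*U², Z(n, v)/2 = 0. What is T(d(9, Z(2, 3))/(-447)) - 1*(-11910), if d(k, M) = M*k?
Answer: 11910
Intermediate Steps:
Z(n, v) = 0 (Z(n, v) = 2*0 = 0)
T(d(9, Z(2, 3))/(-447)) - 1*(-11910) = 163*((0*9)/(-447))² - 1*(-11910) = 163*(0*(-1/447))² + 11910 = 163*0² + 11910 = 163*0 + 11910 = 0 + 11910 = 11910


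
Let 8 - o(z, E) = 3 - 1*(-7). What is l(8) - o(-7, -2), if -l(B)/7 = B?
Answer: -54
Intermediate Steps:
o(z, E) = -2 (o(z, E) = 8 - (3 - 1*(-7)) = 8 - (3 + 7) = 8 - 1*10 = 8 - 10 = -2)
l(B) = -7*B
l(8) - o(-7, -2) = -7*8 - 1*(-2) = -56 + 2 = -54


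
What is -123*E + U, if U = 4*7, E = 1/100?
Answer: 2677/100 ≈ 26.770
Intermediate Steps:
E = 1/100 ≈ 0.010000
U = 28
-123*E + U = -123*1/100 + 28 = -123/100 + 28 = 2677/100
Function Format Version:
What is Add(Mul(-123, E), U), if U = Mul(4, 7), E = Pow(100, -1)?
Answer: Rational(2677, 100) ≈ 26.770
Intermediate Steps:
E = Rational(1, 100) ≈ 0.010000
U = 28
Add(Mul(-123, E), U) = Add(Mul(-123, Rational(1, 100)), 28) = Add(Rational(-123, 100), 28) = Rational(2677, 100)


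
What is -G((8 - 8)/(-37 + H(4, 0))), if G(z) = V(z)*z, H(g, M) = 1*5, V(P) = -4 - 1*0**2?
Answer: 0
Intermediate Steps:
V(P) = -4 (V(P) = -4 - 1*0 = -4 + 0 = -4)
H(g, M) = 5
G(z) = -4*z
-G((8 - 8)/(-37 + H(4, 0))) = -(-4)*(8 - 8)/(-37 + 5) = -(-4)*0/(-32) = -(-4)*0*(-1/32) = -(-4)*0 = -1*0 = 0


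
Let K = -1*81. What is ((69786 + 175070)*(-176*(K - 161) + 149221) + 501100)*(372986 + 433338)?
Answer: 37870671741637072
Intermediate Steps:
K = -81
((69786 + 175070)*(-176*(K - 161) + 149221) + 501100)*(372986 + 433338) = ((69786 + 175070)*(-176*(-81 - 161) + 149221) + 501100)*(372986 + 433338) = (244856*(-176*(-242) + 149221) + 501100)*806324 = (244856*(42592 + 149221) + 501100)*806324 = (244856*191813 + 501100)*806324 = (46966563928 + 501100)*806324 = 46967065028*806324 = 37870671741637072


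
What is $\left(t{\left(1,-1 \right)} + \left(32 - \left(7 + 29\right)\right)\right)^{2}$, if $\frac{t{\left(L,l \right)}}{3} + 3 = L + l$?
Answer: $169$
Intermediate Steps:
$t{\left(L,l \right)} = -9 + 3 L + 3 l$ ($t{\left(L,l \right)} = -9 + 3 \left(L + l\right) = -9 + \left(3 L + 3 l\right) = -9 + 3 L + 3 l$)
$\left(t{\left(1,-1 \right)} + \left(32 - \left(7 + 29\right)\right)\right)^{2} = \left(\left(-9 + 3 \cdot 1 + 3 \left(-1\right)\right) + \left(32 - \left(7 + 29\right)\right)\right)^{2} = \left(\left(-9 + 3 - 3\right) + \left(32 - 36\right)\right)^{2} = \left(-9 + \left(32 - 36\right)\right)^{2} = \left(-9 - 4\right)^{2} = \left(-13\right)^{2} = 169$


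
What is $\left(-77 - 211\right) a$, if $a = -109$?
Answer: $31392$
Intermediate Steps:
$\left(-77 - 211\right) a = \left(-77 - 211\right) \left(-109\right) = \left(-288\right) \left(-109\right) = 31392$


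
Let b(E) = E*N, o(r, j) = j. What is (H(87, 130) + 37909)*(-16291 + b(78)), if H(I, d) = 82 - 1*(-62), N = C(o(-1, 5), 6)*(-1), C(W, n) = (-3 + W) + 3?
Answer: -634762093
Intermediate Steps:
C(W, n) = W
N = -5 (N = 5*(-1) = -5)
H(I, d) = 144 (H(I, d) = 82 + 62 = 144)
b(E) = -5*E (b(E) = E*(-5) = -5*E)
(H(87, 130) + 37909)*(-16291 + b(78)) = (144 + 37909)*(-16291 - 5*78) = 38053*(-16291 - 390) = 38053*(-16681) = -634762093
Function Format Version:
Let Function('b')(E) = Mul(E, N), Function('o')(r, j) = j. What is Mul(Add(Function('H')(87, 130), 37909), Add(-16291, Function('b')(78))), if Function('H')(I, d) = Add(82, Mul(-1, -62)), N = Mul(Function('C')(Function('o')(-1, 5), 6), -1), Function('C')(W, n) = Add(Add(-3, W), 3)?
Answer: -634762093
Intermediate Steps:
Function('C')(W, n) = W
N = -5 (N = Mul(5, -1) = -5)
Function('H')(I, d) = 144 (Function('H')(I, d) = Add(82, 62) = 144)
Function('b')(E) = Mul(-5, E) (Function('b')(E) = Mul(E, -5) = Mul(-5, E))
Mul(Add(Function('H')(87, 130), 37909), Add(-16291, Function('b')(78))) = Mul(Add(144, 37909), Add(-16291, Mul(-5, 78))) = Mul(38053, Add(-16291, -390)) = Mul(38053, -16681) = -634762093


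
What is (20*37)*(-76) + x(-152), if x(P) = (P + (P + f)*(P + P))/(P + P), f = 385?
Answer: -112013/2 ≈ -56007.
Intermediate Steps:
x(P) = (P + 2*P*(385 + P))/(2*P) (x(P) = (P + (P + 385)*(P + P))/(P + P) = (P + (385 + P)*(2*P))/((2*P)) = (P + 2*P*(385 + P))*(1/(2*P)) = (P + 2*P*(385 + P))/(2*P))
(20*37)*(-76) + x(-152) = (20*37)*(-76) + (771/2 - 152) = 740*(-76) + 467/2 = -56240 + 467/2 = -112013/2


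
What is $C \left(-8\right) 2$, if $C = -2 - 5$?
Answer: $112$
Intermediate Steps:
$C = -7$ ($C = -2 - 5 = -7$)
$C \left(-8\right) 2 = \left(-7\right) \left(-8\right) 2 = 56 \cdot 2 = 112$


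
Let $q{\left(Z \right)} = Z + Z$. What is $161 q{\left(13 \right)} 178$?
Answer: $745108$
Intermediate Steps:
$q{\left(Z \right)} = 2 Z$
$161 q{\left(13 \right)} 178 = 161 \cdot 2 \cdot 13 \cdot 178 = 161 \cdot 26 \cdot 178 = 4186 \cdot 178 = 745108$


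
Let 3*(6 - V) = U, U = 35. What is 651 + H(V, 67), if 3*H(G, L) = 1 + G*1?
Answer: 5845/9 ≈ 649.44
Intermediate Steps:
V = -17/3 (V = 6 - ⅓*35 = 6 - 35/3 = -17/3 ≈ -5.6667)
H(G, L) = ⅓ + G/3 (H(G, L) = (1 + G*1)/3 = (1 + G)/3 = ⅓ + G/3)
651 + H(V, 67) = 651 + (⅓ + (⅓)*(-17/3)) = 651 + (⅓ - 17/9) = 651 - 14/9 = 5845/9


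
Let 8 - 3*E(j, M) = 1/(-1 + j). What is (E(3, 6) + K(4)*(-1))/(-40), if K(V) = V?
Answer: 3/80 ≈ 0.037500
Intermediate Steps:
E(j, M) = 8/3 - 1/(3*(-1 + j))
(E(3, 6) + K(4)*(-1))/(-40) = ((-9 + 8*3)/(3*(-1 + 3)) + 4*(-1))/(-40) = ((⅓)*(-9 + 24)/2 - 4)*(-1/40) = ((⅓)*(½)*15 - 4)*(-1/40) = (5/2 - 4)*(-1/40) = -3/2*(-1/40) = 3/80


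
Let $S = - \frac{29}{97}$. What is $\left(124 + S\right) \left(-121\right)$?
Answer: $- \frac{1451879}{97} \approx -14968.0$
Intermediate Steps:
$S = - \frac{29}{97}$ ($S = \left(-29\right) \frac{1}{97} = - \frac{29}{97} \approx -0.29897$)
$\left(124 + S\right) \left(-121\right) = \left(124 - \frac{29}{97}\right) \left(-121\right) = \frac{11999}{97} \left(-121\right) = - \frac{1451879}{97}$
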